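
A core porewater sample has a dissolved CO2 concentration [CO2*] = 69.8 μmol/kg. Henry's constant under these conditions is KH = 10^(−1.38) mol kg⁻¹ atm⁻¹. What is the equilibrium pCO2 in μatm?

pCO2 = 1670 μatm

KH = 10^(−1.38) = 4.169×10^-2 mol kg⁻¹ atm⁻¹
pCO2 = [CO2*]/KH = 69.8×10^-6 / 4.169×10^-2 = 1.67×10^-3 atm = 1670 μatm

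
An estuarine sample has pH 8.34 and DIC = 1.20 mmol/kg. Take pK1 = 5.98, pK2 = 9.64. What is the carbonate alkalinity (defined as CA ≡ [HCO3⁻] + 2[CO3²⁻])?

CA = [HCO3⁻] + 2[CO3²⁻] = (α₁ + 2α₂)·DIC
At pH 8.34: [H⁺]/K1 = 10^-2.36 = 0.0043652, K2/[H⁺] = 10^-1.30 = 0.050119
α₁ = 1/(1 + 0.0043652 + 0.050119) = 1/1.0545 = 0.9483; α₂ = α₁·K2/[H⁺] = 0.04753
α₁ + 2α₂ = 1.0434
CA = 1.0434 × 1.20 = 1.25 mmol/kg

CA = 1.25 mmol/kg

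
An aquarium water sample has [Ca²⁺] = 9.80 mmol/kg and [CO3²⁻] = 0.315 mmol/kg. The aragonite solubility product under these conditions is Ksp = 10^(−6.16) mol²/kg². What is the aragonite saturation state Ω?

Ksp = 10^(−6.16) = 6.918×10^-7
Ω = [Ca²⁺][CO3²⁻]/Ksp = (9.80×10^-3)(0.315×10^-3) / 6.918×10^-7 = 4.46

Ω = 4.46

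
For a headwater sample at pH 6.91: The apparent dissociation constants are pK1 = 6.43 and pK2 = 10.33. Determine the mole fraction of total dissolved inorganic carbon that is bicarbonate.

α₁ = 0.751

α₁ = 1 / (1 + [H⁺]/K1 + K2/[H⁺]) = 1 / (1 + 10^-0.48 + 10^-3.42)
   = 1 / (1 + 0.33113 + 0.00038019) = 1/1.3315 = 0.7510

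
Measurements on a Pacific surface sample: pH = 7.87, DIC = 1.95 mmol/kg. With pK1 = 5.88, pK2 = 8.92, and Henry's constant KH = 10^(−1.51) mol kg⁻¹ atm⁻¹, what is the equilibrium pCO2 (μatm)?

pCO2 = 587 μatm

α₀ = 1 / (1 + K1/[H⁺] + K1K2/[H⁺]²) = 1 / (1 + 10^+1.99 + 10^+0.94)
   = 1 / (1 + 97.724 + 8.7096) = 1/107.43 = 0.009308
[CO2*] = α₀ × DIC = 0.009308 × 1.95 = 0.01815 mmol/kg = 18.15 μmol/kg
pCO2 = [CO2*]/KH = 1.815×10^-5 / 3.090×10^-2 = 587 μatm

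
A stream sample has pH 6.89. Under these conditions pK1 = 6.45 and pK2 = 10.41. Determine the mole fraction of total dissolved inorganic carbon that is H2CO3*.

α₀ = 0.266

α₀ = 1 / (1 + K1/[H⁺] + K1K2/[H⁺]²) = 1 / (1 + 10^+0.44 + 10^-3.08)
   = 1 / (1 + 2.7542 + 0.00083176) = 1/3.7551 = 0.2663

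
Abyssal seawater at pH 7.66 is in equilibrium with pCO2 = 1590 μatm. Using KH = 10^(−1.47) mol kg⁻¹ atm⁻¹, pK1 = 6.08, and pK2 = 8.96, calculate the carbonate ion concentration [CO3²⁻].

[CO3²⁻] = 0.103 mmol/kg

[CO2*] = KH · pCO2 = 10^(−1.47) × 1590×10^-6 = 5.388×10^-5 mol/kg
α₀ = 1/(1 + K1/[H⁺] + K1K2/[H⁺]²) = 1/(1 + 10^+1.58 + 10^+0.28) = 0.02444
DIC = [CO2*]/α₀ = 5.388×10^-5 / 0.02444 = 2.205 mmol/kg
[CO3²⁻] = α₂·DIC; α₂ = 0.04656, so [CO3²⁻] = 0.04656 × 2.205 = 0.103 mmol/kg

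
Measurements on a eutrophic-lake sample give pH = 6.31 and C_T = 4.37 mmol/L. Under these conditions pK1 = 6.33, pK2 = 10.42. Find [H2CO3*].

α₀ = 1 / (1 + K1/[H⁺] + K1K2/[H⁺]²) = 1 / (1 + 10^-0.02 + 10^-4.13)
   = 1 / (1 + 0.95499 + 7.4131×10^-5) = 1/1.9551 = 0.5115
[CO2*] = α₀ × DIC = 0.5115 × 4.37 = 2.24 mmol/L

[CO2*] = 2.24 mmol/L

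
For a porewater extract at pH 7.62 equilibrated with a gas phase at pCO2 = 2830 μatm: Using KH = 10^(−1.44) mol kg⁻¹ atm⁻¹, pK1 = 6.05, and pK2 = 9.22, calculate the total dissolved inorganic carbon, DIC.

DIC = 4.02 mmol/kg

[CO2*] = KH · pCO2 = 10^(−1.44) × 2830×10^-6 = 1.028×10^-4 mol/kg
α₀ = 1/(1 + K1/[H⁺] + K1K2/[H⁺]²) = 1/(1 + 10^+1.57 + 10^-0.03) = 0.02558
DIC = [CO2*]/α₀ = 1.028×10^-4 / 0.02558 = 4.02 mmol/kg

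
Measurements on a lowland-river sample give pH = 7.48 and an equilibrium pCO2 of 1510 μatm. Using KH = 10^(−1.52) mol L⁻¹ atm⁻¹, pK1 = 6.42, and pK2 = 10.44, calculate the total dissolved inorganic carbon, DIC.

[CO2*] = KH · pCO2 = 10^(−1.52) × 1510×10^-6 = 4.560×10^-5 mol/L
α₀ = 1/(1 + K1/[H⁺] + K1K2/[H⁺]²) = 1/(1 + 10^+1.06 + 10^-1.90) = 0.08004
DIC = [CO2*]/α₀ = 4.560×10^-5 / 0.08004 = 0.570 mmol/L

DIC = 0.570 mmol/L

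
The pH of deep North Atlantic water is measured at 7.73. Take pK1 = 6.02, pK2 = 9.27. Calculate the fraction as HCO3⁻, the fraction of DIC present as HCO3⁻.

α₁ = 0.954

α₁ = 1 / (1 + [H⁺]/K1 + K2/[H⁺]) = 1 / (1 + 10^-1.71 + 10^-1.54)
   = 1 / (1 + 0.019498 + 0.028840) = 1/1.0483 = 0.9539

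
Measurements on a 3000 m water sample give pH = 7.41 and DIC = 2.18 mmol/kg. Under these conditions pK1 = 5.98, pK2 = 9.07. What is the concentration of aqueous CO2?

α₀ = 1 / (1 + K1/[H⁺] + K1K2/[H⁺]²) = 1 / (1 + 10^+1.43 + 10^-0.23)
   = 1 / (1 + 26.915 + 0.58884) = 1/28.504 = 0.03508
[CO2*] = α₀ × DIC = 0.03508 × 2.18 = 0.0765 mmol/kg

[CO2*] = 0.0765 mmol/kg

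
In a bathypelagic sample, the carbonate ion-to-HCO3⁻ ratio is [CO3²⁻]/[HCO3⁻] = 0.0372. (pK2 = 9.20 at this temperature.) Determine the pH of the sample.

pH = 7.77

From K2 = [H⁺][CO3²⁻]/[HCO3⁻]:  pH = pK2 + log₁₀([CO3²⁻]/[HCO3⁻])
log₁₀(0.0372) = -1.429
pH = 9.20 + (-1.429) = 7.77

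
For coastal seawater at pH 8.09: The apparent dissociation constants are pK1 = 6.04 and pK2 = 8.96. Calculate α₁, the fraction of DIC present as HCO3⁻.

α₁ = 1 / (1 + [H⁺]/K1 + K2/[H⁺]) = 1 / (1 + 10^-2.05 + 10^-0.87)
   = 1 / (1 + 0.0089125 + 0.13490) = 1/1.1438 = 0.8743

α₁ = 0.874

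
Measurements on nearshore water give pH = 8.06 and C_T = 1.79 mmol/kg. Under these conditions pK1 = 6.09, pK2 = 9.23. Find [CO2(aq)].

α₀ = 1 / (1 + K1/[H⁺] + K1K2/[H⁺]²) = 1 / (1 + 10^+1.97 + 10^+0.80)
   = 1 / (1 + 93.325 + 6.3096) = 1/100.64 = 0.009937
[CO2*] = α₀ × DIC = 0.009937 × 1.79 = 0.0178 mmol/kg = 17.8 μmol/kg

[CO2*] = 17.8 μmol/kg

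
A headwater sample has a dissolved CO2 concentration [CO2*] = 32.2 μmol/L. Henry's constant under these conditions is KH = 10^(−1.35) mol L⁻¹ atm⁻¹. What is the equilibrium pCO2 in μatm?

pCO2 = 721 μatm

KH = 10^(−1.35) = 4.467×10^-2 mol L⁻¹ atm⁻¹
pCO2 = [CO2*]/KH = 32.2×10^-6 / 4.467×10^-2 = 7.21×10^-4 atm = 721 μatm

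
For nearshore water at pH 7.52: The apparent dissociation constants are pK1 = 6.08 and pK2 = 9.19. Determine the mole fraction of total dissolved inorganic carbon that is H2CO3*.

α₀ = 0.0343

α₀ = 1 / (1 + K1/[H⁺] + K1K2/[H⁺]²) = 1 / (1 + 10^+1.44 + 10^-0.23)
   = 1 / (1 + 27.542 + 0.58884) = 1/29.131 = 0.03433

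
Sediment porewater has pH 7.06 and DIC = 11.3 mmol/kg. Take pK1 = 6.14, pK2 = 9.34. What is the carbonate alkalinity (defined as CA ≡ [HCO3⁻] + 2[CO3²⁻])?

CA = 10.1 mmol/kg

CA = [HCO3⁻] + 2[CO3²⁻] = (α₁ + 2α₂)·DIC
At pH 7.06: [H⁺]/K1 = 10^-0.92 = 0.12023, K2/[H⁺] = 10^-2.28 = 0.0052481
α₁ = 1/(1 + 0.12023 + 0.0052481) = 1/1.1255 = 0.8885; α₂ = α₁·K2/[H⁺] = 0.004663
α₁ + 2α₂ = 0.8978
CA = 0.8978 × 11.3 = 10.1 mmol/kg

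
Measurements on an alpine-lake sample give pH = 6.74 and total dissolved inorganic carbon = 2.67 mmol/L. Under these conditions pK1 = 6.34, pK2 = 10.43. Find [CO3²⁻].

α₂ = 1 / (1 + [H⁺]/K2 + [H⁺]²/(K1K2)) = 1 / (1 + 10^+3.69 + 10^+3.29)
   = 1 / (1 + 4897.8 + 1949.8) = 1/6848.6 = 0.0001460
[CO3²⁻] = α₂ × DIC = 0.0001460 × 2.67 = 0.000390 mmol/L = 0.390 μmol/L

[CO3²⁻] = 0.390 μmol/L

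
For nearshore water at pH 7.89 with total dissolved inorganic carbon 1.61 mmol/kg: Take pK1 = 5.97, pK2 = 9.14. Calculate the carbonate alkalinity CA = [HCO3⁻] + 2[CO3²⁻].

CA = 1.68 mmol/kg

CA = [HCO3⁻] + 2[CO3²⁻] = (α₁ + 2α₂)·DIC
At pH 7.89: [H⁺]/K1 = 10^-1.92 = 0.012023, K2/[H⁺] = 10^-1.25 = 0.056234
α₁ = 1/(1 + 0.012023 + 0.056234) = 1/1.0683 = 0.9361; α₂ = α₁·K2/[H⁺] = 0.05264
α₁ + 2α₂ = 1.0414
CA = 1.0414 × 1.61 = 1.68 mmol/kg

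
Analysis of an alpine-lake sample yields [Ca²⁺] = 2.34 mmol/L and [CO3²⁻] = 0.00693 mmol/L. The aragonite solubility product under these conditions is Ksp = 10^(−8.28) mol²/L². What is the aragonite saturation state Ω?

Ω = 3.09

Ksp = 10^(−8.28) = 5.248×10^-9
Ω = [Ca²⁺][CO3²⁻]/Ksp = (2.34×10^-3)(0.00693×10^-3) / 5.248×10^-9 = 3.09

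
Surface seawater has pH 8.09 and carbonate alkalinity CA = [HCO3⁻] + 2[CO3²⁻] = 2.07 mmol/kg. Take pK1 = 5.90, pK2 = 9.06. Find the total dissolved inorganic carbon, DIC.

CA = [HCO3⁻] + 2[CO3²⁻] = (α₁ + 2α₂)·DIC
At pH 8.09: [H⁺]/K1 = 10^-2.19 = 0.0064565, K2/[H⁺] = 10^-0.97 = 0.10715
α₁ = 1/(1 + 0.0064565 + 0.10715) = 1/1.1136 = 0.8980; α₂ = α₁·K2/[H⁺] = 0.09622
α₁ + 2α₂ = 1.0904
DIC = CA / (α₁ + 2α₂) = 2.07 / 1.0904 = 1.90 mmol/kg

DIC = 1.90 mmol/kg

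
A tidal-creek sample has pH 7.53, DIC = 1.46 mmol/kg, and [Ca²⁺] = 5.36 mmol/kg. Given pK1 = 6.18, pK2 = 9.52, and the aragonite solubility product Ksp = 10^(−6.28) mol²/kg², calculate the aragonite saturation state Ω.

Ω = 0.145

α₂ = 1 / (1 + [H⁺]/K2 + [H⁺]²/(K1K2)) = 1 / (1 + 10^+1.99 + 10^+0.64)
   = 1 / (1 + 97.724 + 4.3652) = 1/103.09 = 0.009700
[CO3²⁻] = α₂ × DIC = 0.009700 × 1.46 = 0.01416 mmol/kg = 14.16 μmol/kg
Ksp = 10^(−6.28) = 5.248×10^-7
Ω = [Ca²⁺][CO3²⁻]/Ksp = (5.36×10^-3)(1.416×10^-5) / 5.248×10^-7 = 0.145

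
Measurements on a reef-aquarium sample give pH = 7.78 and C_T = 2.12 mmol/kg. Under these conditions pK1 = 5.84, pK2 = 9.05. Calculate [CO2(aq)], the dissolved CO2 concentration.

α₀ = 1 / (1 + K1/[H⁺] + K1K2/[H⁺]²) = 1 / (1 + 10^+1.94 + 10^+0.67)
   = 1 / (1 + 87.096 + 4.6774) = 1/92.774 = 0.01078
[CO2*] = α₀ × DIC = 0.01078 × 2.12 = 0.0229 mmol/kg

[CO2*] = 0.0229 mmol/kg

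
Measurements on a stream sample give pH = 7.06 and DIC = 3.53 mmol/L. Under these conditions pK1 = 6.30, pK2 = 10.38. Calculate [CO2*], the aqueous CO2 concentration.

[CO2*] = 0.522 mmol/L

α₀ = 1 / (1 + K1/[H⁺] + K1K2/[H⁺]²) = 1 / (1 + 10^+0.76 + 10^-2.56)
   = 1 / (1 + 5.7544 + 0.0027542) = 1/6.7572 = 0.1480
[CO2*] = α₀ × DIC = 0.1480 × 3.53 = 0.522 mmol/L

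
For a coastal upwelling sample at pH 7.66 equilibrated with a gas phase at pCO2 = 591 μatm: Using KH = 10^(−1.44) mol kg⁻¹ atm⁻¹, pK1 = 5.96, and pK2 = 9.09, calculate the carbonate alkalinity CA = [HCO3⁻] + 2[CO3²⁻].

CA = 1.16 mmol/kg

[CO2*] = KH · pCO2 = 10^(−1.44) × 591×10^-6 = 2.146×10^-5 mol/kg
α₀ = 1/(1 + K1/[H⁺] + K1K2/[H⁺]²) = 1/(1 + 10^+1.70 + 10^+0.27) = 0.01887
DIC = [CO2*]/α₀ = 2.146×10^-5 / 0.01887 = 1.137 mmol/kg
CA = (α₁ + 2α₂)·DIC = (0.9460 + 2×0.03515) × 1.137 = 1.16 mmol/kg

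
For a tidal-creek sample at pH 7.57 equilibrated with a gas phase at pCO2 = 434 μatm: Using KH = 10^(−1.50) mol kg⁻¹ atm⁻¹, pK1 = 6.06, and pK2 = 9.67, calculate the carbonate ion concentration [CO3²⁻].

[CO3²⁻] = 3.53 μmol/kg

[CO2*] = KH · pCO2 = 10^(−1.50) × 434×10^-6 = 1.372×10^-5 mol/kg
α₀ = 1/(1 + K1/[H⁺] + K1K2/[H⁺]²) = 1/(1 + 10^+1.51 + 10^-0.59) = 0.02975
DIC = [CO2*]/α₀ = 1.372×10^-5 / 0.02975 = 0.4614 mmol/kg
[CO3²⁻] = α₂·DIC; α₂ = 0.007646, so [CO3²⁻] = 0.007646 × 0.4614 = 0.00353 mmol/kg = 3.53 μmol/kg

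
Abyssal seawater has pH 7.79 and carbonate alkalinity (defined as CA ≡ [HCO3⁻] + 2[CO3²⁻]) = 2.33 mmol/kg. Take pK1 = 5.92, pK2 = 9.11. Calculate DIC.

CA = [HCO3⁻] + 2[CO3²⁻] = (α₁ + 2α₂)·DIC
At pH 7.79: [H⁺]/K1 = 10^-1.87 = 0.013490, K2/[H⁺] = 10^-1.32 = 0.047863
α₁ = 1/(1 + 0.013490 + 0.047863) = 1/1.0614 = 0.9422; α₂ = α₁·K2/[H⁺] = 0.04510
α₁ + 2α₂ = 1.0324
DIC = CA / (α₁ + 2α₂) = 2.33 / 1.0324 = 2.26 mmol/kg

DIC = 2.26 mmol/kg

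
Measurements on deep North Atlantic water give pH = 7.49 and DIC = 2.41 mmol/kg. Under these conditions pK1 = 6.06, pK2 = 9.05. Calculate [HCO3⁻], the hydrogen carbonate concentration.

α₁ = 1 / (1 + [H⁺]/K1 + K2/[H⁺]) = 1 / (1 + 10^-1.43 + 10^-1.56)
   = 1 / (1 + 0.037154 + 0.027542) = 1/1.0647 = 0.9392
[HCO3⁻] = α₁ × DIC = 0.9392 × 2.41 = 2.26 mmol/kg

[HCO3⁻] = 2.26 mmol/kg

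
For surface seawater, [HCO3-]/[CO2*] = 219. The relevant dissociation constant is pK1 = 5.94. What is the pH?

From K1 = [H⁺][HCO3-]/[CO2*]:  pH = pK1 + log₁₀([HCO3-]/[CO2*])
log₁₀(219) = +2.340
pH = 5.94 + (+2.340) = 8.28

pH = 8.28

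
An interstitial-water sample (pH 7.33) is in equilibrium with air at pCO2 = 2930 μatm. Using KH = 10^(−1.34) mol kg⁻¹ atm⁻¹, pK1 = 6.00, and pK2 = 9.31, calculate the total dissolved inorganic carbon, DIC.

DIC = 3.03 mmol/kg

[CO2*] = KH · pCO2 = 10^(−1.34) × 2930×10^-6 = 1.339×10^-4 mol/kg
α₀ = 1/(1 + K1/[H⁺] + K1K2/[H⁺]²) = 1/(1 + 10^+1.33 + 10^-0.65) = 0.04424
DIC = [CO2*]/α₀ = 1.339×10^-4 / 0.04424 = 3.03 mmol/kg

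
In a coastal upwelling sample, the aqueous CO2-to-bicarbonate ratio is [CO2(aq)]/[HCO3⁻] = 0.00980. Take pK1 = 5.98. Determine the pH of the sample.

From K1 = [H⁺][HCO3⁻]/[CO2(aq)]:  pH = pK1 − log₁₀([CO2(aq)]/[HCO3⁻])
log₁₀(0.00980) = -2.009
pH = 5.98 − (-2.009) = 7.99

pH = 7.99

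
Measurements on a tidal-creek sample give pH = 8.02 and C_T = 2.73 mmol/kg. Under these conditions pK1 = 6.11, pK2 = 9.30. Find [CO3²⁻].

α₂ = 1 / (1 + [H⁺]/K2 + [H⁺]²/(K1K2)) = 1 / (1 + 10^+1.28 + 10^-0.63)
   = 1 / (1 + 19.055 + 0.23442) = 1/20.289 = 0.04929
[CO3²⁻] = α₂ × DIC = 0.04929 × 2.73 = 0.135 mmol/kg

[CO3²⁻] = 0.135 mmol/kg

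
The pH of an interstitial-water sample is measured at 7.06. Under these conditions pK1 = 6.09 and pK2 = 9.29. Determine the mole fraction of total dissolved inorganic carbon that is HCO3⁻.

α₁ = 0.898

α₁ = 1 / (1 + [H⁺]/K1 + K2/[H⁺]) = 1 / (1 + 10^-0.97 + 10^-2.23)
   = 1 / (1 + 0.10715 + 0.0058884) = 1/1.1130 = 0.8984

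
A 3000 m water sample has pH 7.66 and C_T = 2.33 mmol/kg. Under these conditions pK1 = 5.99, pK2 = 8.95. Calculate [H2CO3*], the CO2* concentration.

[CO2*] = 0.0464 mmol/kg

α₀ = 1 / (1 + K1/[H⁺] + K1K2/[H⁺]²) = 1 / (1 + 10^+1.67 + 10^+0.38)
   = 1 / (1 + 46.774 + 2.3988) = 1/50.172 = 0.01993
[CO2*] = α₀ × DIC = 0.01993 × 2.33 = 0.0464 mmol/kg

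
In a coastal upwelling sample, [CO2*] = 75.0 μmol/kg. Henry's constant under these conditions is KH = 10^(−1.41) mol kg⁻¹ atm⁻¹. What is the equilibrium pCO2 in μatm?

KH = 10^(−1.41) = 3.890×10^-2 mol kg⁻¹ atm⁻¹
pCO2 = [CO2*]/KH = 75.0×10^-6 / 3.890×10^-2 = 1.93×10^-3 atm = 1930 μatm

pCO2 = 1930 μatm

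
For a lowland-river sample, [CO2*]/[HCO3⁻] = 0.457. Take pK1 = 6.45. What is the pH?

From K1 = [H⁺][HCO3⁻]/[CO2*]:  pH = pK1 − log₁₀([CO2*]/[HCO3⁻])
log₁₀(0.457) = -0.340
pH = 6.45 − (-0.340) = 6.79

pH = 6.79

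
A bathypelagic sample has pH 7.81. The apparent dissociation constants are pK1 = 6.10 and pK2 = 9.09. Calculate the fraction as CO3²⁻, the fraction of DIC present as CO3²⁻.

α₂ = 1 / (1 + [H⁺]/K2 + [H⁺]²/(K1K2)) = 1 / (1 + 10^+1.28 + 10^-0.43)
   = 1 / (1 + 19.055 + 0.37154) = 1/20.426 = 0.04896

α₂ = 0.0490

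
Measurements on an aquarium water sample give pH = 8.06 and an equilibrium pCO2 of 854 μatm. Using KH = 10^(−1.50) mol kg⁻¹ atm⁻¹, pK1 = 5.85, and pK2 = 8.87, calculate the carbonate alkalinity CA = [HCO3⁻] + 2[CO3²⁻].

[CO2*] = KH · pCO2 = 10^(−1.50) × 854×10^-6 = 2.701×10^-5 mol/kg
α₀ = 1/(1 + K1/[H⁺] + K1K2/[H⁺]²) = 1/(1 + 10^+2.21 + 10^+1.40) = 0.005311
DIC = [CO2*]/α₀ = 2.701×10^-5 / 0.005311 = 5.085 mmol/kg
CA = (α₁ + 2α₂)·DIC = (0.8613 + 2×0.1334) × 5.085 = 5.74 mmol/kg

CA = 5.74 mmol/kg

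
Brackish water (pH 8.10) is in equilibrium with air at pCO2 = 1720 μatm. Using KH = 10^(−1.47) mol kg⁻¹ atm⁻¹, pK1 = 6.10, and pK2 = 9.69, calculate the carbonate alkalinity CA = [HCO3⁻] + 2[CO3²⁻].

[CO2*] = KH · pCO2 = 10^(−1.47) × 1720×10^-6 = 5.828×10^-5 mol/kg
α₀ = 1/(1 + K1/[H⁺] + K1K2/[H⁺]²) = 1/(1 + 10^+2.00 + 10^+0.41) = 0.009655
DIC = [CO2*]/α₀ = 5.828×10^-5 / 0.009655 = 6.036 mmol/kg
CA = (α₁ + 2α₂)·DIC = (0.9655 + 2×0.02482) × 6.036 = 6.13 mmol/kg

CA = 6.13 mmol/kg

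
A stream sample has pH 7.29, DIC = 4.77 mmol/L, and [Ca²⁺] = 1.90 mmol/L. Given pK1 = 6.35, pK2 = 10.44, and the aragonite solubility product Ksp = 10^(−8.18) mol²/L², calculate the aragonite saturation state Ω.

Ω = 0.871

α₂ = 1 / (1 + [H⁺]/K2 + [H⁺]²/(K1K2)) = 1 / (1 + 10^+3.15 + 10^+2.21)
   = 1 / (1 + 1412.5 + 162.18) = 1/1575.7 = 0.0006346
[CO3²⁻] = α₂ × DIC = 0.0006346 × 4.77 = 0.003027 mmol/L = 3.027 μmol/L
Ksp = 10^(−8.18) = 6.607×10^-9
Ω = [Ca²⁺][CO3²⁻]/Ksp = (1.90×10^-3)(3.027×10^-6) / 6.607×10^-9 = 0.871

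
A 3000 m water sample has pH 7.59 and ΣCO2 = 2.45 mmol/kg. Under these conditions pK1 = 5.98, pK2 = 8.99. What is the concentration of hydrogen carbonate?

[HCO3⁻] = 2.30 mmol/kg

α₁ = 1 / (1 + [H⁺]/K1 + K2/[H⁺]) = 1 / (1 + 10^-1.61 + 10^-1.40)
   = 1 / (1 + 0.024547 + 0.039811) = 1/1.0644 = 0.9395
[HCO3⁻] = α₁ × DIC = 0.9395 × 2.45 = 2.30 mmol/kg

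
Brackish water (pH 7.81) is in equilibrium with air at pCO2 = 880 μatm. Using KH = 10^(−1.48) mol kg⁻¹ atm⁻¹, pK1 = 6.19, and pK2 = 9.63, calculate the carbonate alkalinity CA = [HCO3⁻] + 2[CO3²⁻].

[CO2*] = KH · pCO2 = 10^(−1.48) × 880×10^-6 = 2.914×10^-5 mol/kg
α₀ = 1/(1 + K1/[H⁺] + K1K2/[H⁺]²) = 1/(1 + 10^+1.62 + 10^-0.20) = 0.02309
DIC = [CO2*]/α₀ = 2.914×10^-5 / 0.02309 = 1.262 mmol/kg
CA = (α₁ + 2α₂)·DIC = (0.9623 + 2×0.01457) × 1.262 = 1.25 mmol/kg

CA = 1.25 mmol/kg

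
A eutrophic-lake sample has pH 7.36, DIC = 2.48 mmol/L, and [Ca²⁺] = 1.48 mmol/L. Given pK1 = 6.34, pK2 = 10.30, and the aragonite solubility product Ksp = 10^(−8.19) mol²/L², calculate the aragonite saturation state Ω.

α₂ = 1 / (1 + [H⁺]/K2 + [H⁺]²/(K1K2)) = 1 / (1 + 10^+2.94 + 10^+1.92)
   = 1 / (1 + 870.96 + 83.176) = 1/955.14 = 0.001047
[CO3²⁻] = α₂ × DIC = 0.001047 × 2.48 = 0.002596 mmol/L = 2.596 μmol/L
Ksp = 10^(−8.19) = 6.457×10^-9
Ω = [Ca²⁺][CO3²⁻]/Ksp = (1.48×10^-3)(2.596×10^-6) / 6.457×10^-9 = 0.595

Ω = 0.595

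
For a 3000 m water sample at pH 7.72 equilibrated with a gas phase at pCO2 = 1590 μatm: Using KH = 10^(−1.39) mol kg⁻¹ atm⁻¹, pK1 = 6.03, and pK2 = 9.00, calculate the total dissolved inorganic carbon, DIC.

DIC = 3.40 mmol/kg

[CO2*] = KH · pCO2 = 10^(−1.39) × 1590×10^-6 = 6.477×10^-5 mol/kg
α₀ = 1/(1 + K1/[H⁺] + K1K2/[H⁺]²) = 1/(1 + 10^+1.69 + 10^+0.41) = 0.01903
DIC = [CO2*]/α₀ = 6.477×10^-5 / 0.01903 = 3.40 mmol/kg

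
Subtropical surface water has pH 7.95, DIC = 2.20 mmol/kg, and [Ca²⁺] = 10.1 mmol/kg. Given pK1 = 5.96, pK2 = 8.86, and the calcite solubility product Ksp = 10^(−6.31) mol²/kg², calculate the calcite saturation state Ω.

α₂ = 1 / (1 + [H⁺]/K2 + [H⁺]²/(K1K2)) = 1 / (1 + 10^+0.91 + 10^-1.08)
   = 1 / (1 + 8.1283 + 0.083176) = 1/9.2115 = 0.1086
[CO3²⁻] = α₂ × DIC = 0.1086 × 2.20 = 0.2388 mmol/kg
Ksp = 10^(−6.31) = 4.898×10^-7
Ω = [Ca²⁺][CO3²⁻]/Ksp = (10.1×10^-3)(2.388×10^-4) / 4.898×10^-7 = 4.93

Ω = 4.93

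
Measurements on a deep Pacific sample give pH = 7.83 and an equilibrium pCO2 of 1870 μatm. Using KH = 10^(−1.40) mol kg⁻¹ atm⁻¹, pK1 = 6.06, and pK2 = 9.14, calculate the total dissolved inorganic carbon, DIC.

DIC = 4.67 mmol/kg

[CO2*] = KH · pCO2 = 10^(−1.40) × 1870×10^-6 = 7.445×10^-5 mol/kg
α₀ = 1/(1 + K1/[H⁺] + K1K2/[H⁺]²) = 1/(1 + 10^+1.77 + 10^+0.46) = 0.01593
DIC = [CO2*]/α₀ = 7.445×10^-5 / 0.01593 = 4.67 mmol/kg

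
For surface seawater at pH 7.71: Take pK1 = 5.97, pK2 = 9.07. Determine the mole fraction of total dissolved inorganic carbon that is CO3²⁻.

α₂ = 0.0411

α₂ = 1 / (1 + [H⁺]/K2 + [H⁺]²/(K1K2)) = 1 / (1 + 10^+1.36 + 10^-0.38)
   = 1 / (1 + 22.909 + 0.41687) = 1/24.326 = 0.04111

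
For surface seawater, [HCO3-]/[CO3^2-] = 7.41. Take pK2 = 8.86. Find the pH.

pH = 7.99

From K2 = [H⁺][CO3^2-]/[HCO3-]:  pH = pK2 − log₁₀([HCO3-]/[CO3^2-])
log₁₀(7.41) = +0.870
pH = 8.86 − (+0.870) = 7.99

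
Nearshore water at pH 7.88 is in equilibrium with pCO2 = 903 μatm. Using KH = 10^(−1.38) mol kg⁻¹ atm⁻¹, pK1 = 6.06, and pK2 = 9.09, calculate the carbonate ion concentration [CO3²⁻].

[CO2*] = KH · pCO2 = 10^(−1.38) × 903×10^-6 = 3.764×10^-5 mol/kg
α₀ = 1/(1 + K1/[H⁺] + K1K2/[H⁺]²) = 1/(1 + 10^+1.82 + 10^+0.61) = 0.01406
DIC = [CO2*]/α₀ = 3.764×10^-5 / 0.01406 = 2.678 mmol/kg
[CO3²⁻] = α₂·DIC; α₂ = 0.05726, so [CO3²⁻] = 0.05726 × 2.678 = 0.153 mmol/kg

[CO3²⁻] = 0.153 mmol/kg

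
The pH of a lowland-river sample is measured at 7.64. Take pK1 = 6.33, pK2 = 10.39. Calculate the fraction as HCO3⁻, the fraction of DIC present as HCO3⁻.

α₁ = 0.952

α₁ = 1 / (1 + [H⁺]/K1 + K2/[H⁺]) = 1 / (1 + 10^-1.31 + 10^-2.75)
   = 1 / (1 + 0.048978 + 0.0017783) = 1/1.0508 = 0.9517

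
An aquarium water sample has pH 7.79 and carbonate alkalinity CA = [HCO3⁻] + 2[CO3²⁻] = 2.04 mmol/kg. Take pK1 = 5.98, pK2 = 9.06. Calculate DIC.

CA = [HCO3⁻] + 2[CO3²⁻] = (α₁ + 2α₂)·DIC
At pH 7.79: [H⁺]/K1 = 10^-1.81 = 0.015488, K2/[H⁺] = 10^-1.27 = 0.053703
α₁ = 1/(1 + 0.015488 + 0.053703) = 1/1.0692 = 0.9353; α₂ = α₁·K2/[H⁺] = 0.05023
α₁ + 2α₂ = 1.0357
DIC = CA / (α₁ + 2α₂) = 2.04 / 1.0357 = 1.97 mmol/kg

DIC = 1.97 mmol/kg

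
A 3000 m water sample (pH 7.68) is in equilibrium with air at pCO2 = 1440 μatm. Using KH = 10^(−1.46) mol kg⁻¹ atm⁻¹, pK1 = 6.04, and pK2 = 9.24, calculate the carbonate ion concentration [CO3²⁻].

[CO2*] = KH · pCO2 = 10^(−1.46) × 1440×10^-6 = 4.993×10^-5 mol/kg
α₀ = 1/(1 + K1/[H⁺] + K1K2/[H⁺]²) = 1/(1 + 10^+1.64 + 10^+0.08) = 0.02181
DIC = [CO2*]/α₀ = 4.993×10^-5 / 0.02181 = 2.289 mmol/kg
[CO3²⁻] = α₂·DIC; α₂ = 0.02622, so [CO3²⁻] = 0.02622 × 2.289 = 0.0600 mmol/kg

[CO3²⁻] = 0.0600 mmol/kg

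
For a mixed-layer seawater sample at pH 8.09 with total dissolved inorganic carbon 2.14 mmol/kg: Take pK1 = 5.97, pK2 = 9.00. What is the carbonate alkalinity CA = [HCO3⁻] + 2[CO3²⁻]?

CA = 2.36 mmol/kg

CA = [HCO3⁻] + 2[CO3²⁻] = (α₁ + 2α₂)·DIC
At pH 8.09: [H⁺]/K1 = 10^-2.12 = 0.0075858, K2/[H⁺] = 10^-0.91 = 0.12303
α₁ = 1/(1 + 0.0075858 + 0.12303) = 1/1.1306 = 0.8845; α₂ = α₁·K2/[H⁺] = 0.1088
α₁ + 2α₂ = 1.1021
CA = 1.1021 × 2.14 = 2.36 mmol/kg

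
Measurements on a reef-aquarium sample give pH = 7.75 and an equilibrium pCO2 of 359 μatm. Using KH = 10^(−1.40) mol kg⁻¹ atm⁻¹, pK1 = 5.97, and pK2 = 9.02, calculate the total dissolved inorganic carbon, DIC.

DIC = 0.922 mmol/kg

[CO2*] = KH · pCO2 = 10^(−1.40) × 359×10^-6 = 1.429×10^-5 mol/kg
α₀ = 1/(1 + K1/[H⁺] + K1K2/[H⁺]²) = 1/(1 + 10^+1.78 + 10^+0.51) = 0.01551
DIC = [CO2*]/α₀ = 1.429×10^-5 / 0.01551 = 0.922 mmol/kg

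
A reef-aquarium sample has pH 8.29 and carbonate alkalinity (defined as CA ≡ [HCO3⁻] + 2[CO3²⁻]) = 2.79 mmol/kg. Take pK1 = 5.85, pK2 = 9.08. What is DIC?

CA = [HCO3⁻] + 2[CO3²⁻] = (α₁ + 2α₂)·DIC
At pH 8.29: [H⁺]/K1 = 10^-2.44 = 0.0036308, K2/[H⁺] = 10^-0.79 = 0.16218
α₁ = 1/(1 + 0.0036308 + 0.16218) = 1/1.1658 = 0.8578; α₂ = α₁·K2/[H⁺] = 0.1391
α₁ + 2α₂ = 1.1360
DIC = CA / (α₁ + 2α₂) = 2.79 / 1.1360 = 2.46 mmol/kg

DIC = 2.46 mmol/kg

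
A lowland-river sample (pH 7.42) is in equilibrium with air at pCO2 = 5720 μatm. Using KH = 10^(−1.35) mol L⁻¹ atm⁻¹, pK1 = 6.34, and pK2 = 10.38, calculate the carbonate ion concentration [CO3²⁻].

[CO2*] = KH · pCO2 = 10^(−1.35) × 5720×10^-6 = 2.555×10^-4 mol/L
α₀ = 1/(1 + K1/[H⁺] + K1K2/[H⁺]²) = 1/(1 + 10^+1.08 + 10^-1.88) = 0.07671
DIC = [CO2*]/α₀ = 2.555×10^-4 / 0.07671 = 3.331 mmol/L
[CO3²⁻] = α₂·DIC; α₂ = 0.001011, so [CO3²⁻] = 0.001011 × 3.331 = 0.00337 mmol/L = 3.37 μmol/L

[CO3²⁻] = 3.37 μmol/L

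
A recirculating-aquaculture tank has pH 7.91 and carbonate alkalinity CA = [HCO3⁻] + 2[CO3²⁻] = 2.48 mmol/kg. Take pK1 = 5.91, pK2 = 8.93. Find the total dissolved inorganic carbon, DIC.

CA = [HCO3⁻] + 2[CO3²⁻] = (α₁ + 2α₂)·DIC
At pH 7.91: [H⁺]/K1 = 10^-2.00 = 0.010000, K2/[H⁺] = 10^-1.02 = 0.095499
α₁ = 1/(1 + 0.010000 + 0.095499) = 1/1.1055 = 0.9046; α₂ = α₁·K2/[H⁺] = 0.08639
α₁ + 2α₂ = 1.0773
DIC = CA / (α₁ + 2α₂) = 2.48 / 1.0773 = 2.30 mmol/kg

DIC = 2.30 mmol/kg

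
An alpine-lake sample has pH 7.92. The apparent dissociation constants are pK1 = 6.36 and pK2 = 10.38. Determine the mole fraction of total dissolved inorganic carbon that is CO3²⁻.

α₂ = 1 / (1 + [H⁺]/K2 + [H⁺]²/(K1K2)) = 1 / (1 + 10^+2.46 + 10^+0.90)
   = 1 / (1 + 288.40 + 7.9433) = 1/297.35 = 0.003363

α₂ = 0.00336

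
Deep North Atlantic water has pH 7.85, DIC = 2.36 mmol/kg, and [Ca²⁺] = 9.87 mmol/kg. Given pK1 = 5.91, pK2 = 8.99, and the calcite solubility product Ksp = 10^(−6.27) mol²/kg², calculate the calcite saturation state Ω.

Ω = 2.90

α₂ = 1 / (1 + [H⁺]/K2 + [H⁺]²/(K1K2)) = 1 / (1 + 10^+1.14 + 10^-0.80)
   = 1 / (1 + 13.804 + 0.15849) = 1/14.962 = 0.06683
[CO3²⁻] = α₂ × DIC = 0.06683 × 2.36 = 0.1577 mmol/kg
Ksp = 10^(−6.27) = 5.370×10^-7
Ω = [Ca²⁺][CO3²⁻]/Ksp = (9.87×10^-3)(1.577×10^-4) / 5.370×10^-7 = 2.90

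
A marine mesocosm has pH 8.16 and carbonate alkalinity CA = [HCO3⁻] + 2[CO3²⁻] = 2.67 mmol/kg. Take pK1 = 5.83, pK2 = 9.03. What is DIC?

DIC = 2.40 mmol/kg

CA = [HCO3⁻] + 2[CO3²⁻] = (α₁ + 2α₂)·DIC
At pH 8.16: [H⁺]/K1 = 10^-2.33 = 0.0046774, K2/[H⁺] = 10^-0.87 = 0.13490
α₁ = 1/(1 + 0.0046774 + 0.13490) = 1/1.1396 = 0.8775; α₂ = α₁·K2/[H⁺] = 0.1184
α₁ + 2α₂ = 1.1143
DIC = CA / (α₁ + 2α₂) = 2.67 / 1.1143 = 2.40 mmol/kg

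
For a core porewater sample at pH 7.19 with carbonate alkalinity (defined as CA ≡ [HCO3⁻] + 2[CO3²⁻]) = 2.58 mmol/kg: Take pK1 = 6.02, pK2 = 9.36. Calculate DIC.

CA = [HCO3⁻] + 2[CO3²⁻] = (α₁ + 2α₂)·DIC
At pH 7.19: [H⁺]/K1 = 10^-1.17 = 0.067608, K2/[H⁺] = 10^-2.17 = 0.0067608
α₁ = 1/(1 + 0.067608 + 0.0067608) = 1/1.0744 = 0.9308; α₂ = α₁·K2/[H⁺] = 0.006293
α₁ + 2α₂ = 0.9434
DIC = CA / (α₁ + 2α₂) = 2.58 / 0.9434 = 2.73 mmol/kg

DIC = 2.73 mmol/kg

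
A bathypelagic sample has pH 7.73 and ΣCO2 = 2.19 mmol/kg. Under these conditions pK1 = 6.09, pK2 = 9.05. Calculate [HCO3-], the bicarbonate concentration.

[HCO3⁻] = 2.05 mmol/kg

α₁ = 1 / (1 + [H⁺]/K1 + K2/[H⁺]) = 1 / (1 + 10^-1.64 + 10^-1.32)
   = 1 / (1 + 0.022909 + 0.047863) = 1/1.0708 = 0.9339
[HCO3⁻] = α₁ × DIC = 0.9339 × 2.19 = 2.05 mmol/kg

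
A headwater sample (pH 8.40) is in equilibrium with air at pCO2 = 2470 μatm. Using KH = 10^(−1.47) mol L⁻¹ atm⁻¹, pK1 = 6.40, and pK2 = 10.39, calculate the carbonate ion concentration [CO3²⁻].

[CO3²⁻] = 0.0856 mmol/L

[CO2*] = KH · pCO2 = 10^(−1.47) × 2470×10^-6 = 8.369×10^-5 mol/L
α₀ = 1/(1 + K1/[H⁺] + K1K2/[H⁺]²) = 1/(1 + 10^+2.00 + 10^+0.01) = 0.009802
DIC = [CO2*]/α₀ = 8.369×10^-5 / 0.009802 = 8.539 mmol/L
[CO3²⁻] = α₂·DIC; α₂ = 0.01003, so [CO3²⁻] = 0.01003 × 8.539 = 0.0856 mmol/L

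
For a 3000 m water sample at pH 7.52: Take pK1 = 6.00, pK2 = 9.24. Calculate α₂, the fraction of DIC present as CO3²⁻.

α₂ = 0.0182

α₂ = 1 / (1 + [H⁺]/K2 + [H⁺]²/(K1K2)) = 1 / (1 + 10^+1.72 + 10^+0.20)
   = 1 / (1 + 52.481 + 1.5849) = 1/55.066 = 0.01816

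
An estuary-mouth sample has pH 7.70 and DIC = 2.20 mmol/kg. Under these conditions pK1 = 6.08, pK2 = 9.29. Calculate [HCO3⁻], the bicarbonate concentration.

[HCO3⁻] = 2.10 mmol/kg

α₁ = 1 / (1 + [H⁺]/K1 + K2/[H⁺]) = 1 / (1 + 10^-1.62 + 10^-1.59)
   = 1 / (1 + 0.023988 + 0.025704) = 1/1.0497 = 0.9527
[HCO3⁻] = α₁ × DIC = 0.9527 × 2.20 = 2.10 mmol/kg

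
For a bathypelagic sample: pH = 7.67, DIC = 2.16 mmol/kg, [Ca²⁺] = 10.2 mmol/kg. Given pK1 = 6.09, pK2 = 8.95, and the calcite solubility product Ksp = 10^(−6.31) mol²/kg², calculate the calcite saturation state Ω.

α₂ = 1 / (1 + [H⁺]/K2 + [H⁺]²/(K1K2)) = 1 / (1 + 10^+1.28 + 10^-0.30)
   = 1 / (1 + 19.055 + 0.50119) = 1/20.556 = 0.04865
[CO3²⁻] = α₂ × DIC = 0.04865 × 2.16 = 0.1051 mmol/kg
Ksp = 10^(−6.31) = 4.898×10^-7
Ω = [Ca²⁺][CO3²⁻]/Ksp = (10.2×10^-3)(1.051×10^-4) / 4.898×10^-7 = 2.19

Ω = 2.19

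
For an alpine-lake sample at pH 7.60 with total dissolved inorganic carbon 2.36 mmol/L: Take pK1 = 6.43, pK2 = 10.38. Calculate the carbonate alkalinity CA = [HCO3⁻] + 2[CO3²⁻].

CA = 2.21 mmol/L

CA = [HCO3⁻] + 2[CO3²⁻] = (α₁ + 2α₂)·DIC
At pH 7.60: [H⁺]/K1 = 10^-1.17 = 0.067608, K2/[H⁺] = 10^-2.78 = 0.0016596
α₁ = 1/(1 + 0.067608 + 0.0016596) = 1/1.0693 = 0.9352; α₂ = α₁·K2/[H⁺] = 0.001552
α₁ + 2α₂ = 0.9383
CA = 0.9383 × 2.36 = 2.21 mmol/L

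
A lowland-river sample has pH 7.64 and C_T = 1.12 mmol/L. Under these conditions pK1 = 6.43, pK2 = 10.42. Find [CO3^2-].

α₂ = 1 / (1 + [H⁺]/K2 + [H⁺]²/(K1K2)) = 1 / (1 + 10^+2.78 + 10^+1.57)
   = 1 / (1 + 602.56 + 37.154) = 1/640.71 = 0.001561
[CO3²⁻] = α₂ × DIC = 0.001561 × 1.12 = 0.00175 mmol/L = 1.75 μmol/L

[CO3²⁻] = 1.75 μmol/L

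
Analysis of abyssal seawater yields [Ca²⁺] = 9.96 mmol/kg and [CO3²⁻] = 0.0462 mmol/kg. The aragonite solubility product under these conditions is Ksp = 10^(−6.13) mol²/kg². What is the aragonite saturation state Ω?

Ksp = 10^(−6.13) = 7.413×10^-7
Ω = [Ca²⁺][CO3²⁻]/Ksp = (9.96×10^-3)(0.0462×10^-3) / 7.413×10^-7 = 0.621

Ω = 0.621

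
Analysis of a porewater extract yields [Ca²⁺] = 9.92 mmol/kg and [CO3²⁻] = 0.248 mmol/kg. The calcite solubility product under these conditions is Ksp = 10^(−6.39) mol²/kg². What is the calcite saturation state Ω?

Ksp = 10^(−6.39) = 4.074×10^-7
Ω = [Ca²⁺][CO3²⁻]/Ksp = (9.92×10^-3)(0.248×10^-3) / 4.074×10^-7 = 6.04

Ω = 6.04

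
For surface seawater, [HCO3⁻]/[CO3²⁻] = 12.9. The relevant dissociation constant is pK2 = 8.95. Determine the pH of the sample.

From K2 = [H⁺][CO3²⁻]/[HCO3⁻]:  pH = pK2 − log₁₀([HCO3⁻]/[CO3²⁻])
log₁₀(12.9) = +1.111
pH = 8.95 − (+1.111) = 7.84

pH = 7.84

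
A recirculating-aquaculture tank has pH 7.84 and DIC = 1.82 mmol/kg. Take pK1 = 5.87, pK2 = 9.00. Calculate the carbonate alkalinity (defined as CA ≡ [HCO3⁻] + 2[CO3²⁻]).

CA = 1.92 mmol/kg

CA = [HCO3⁻] + 2[CO3²⁻] = (α₁ + 2α₂)·DIC
At pH 7.84: [H⁺]/K1 = 10^-1.97 = 0.010715, K2/[H⁺] = 10^-1.16 = 0.069183
α₁ = 1/(1 + 0.010715 + 0.069183) = 1/1.0799 = 0.9260; α₂ = α₁·K2/[H⁺] = 0.06406
α₁ + 2α₂ = 1.0541
CA = 1.0541 × 1.82 = 1.92 mmol/kg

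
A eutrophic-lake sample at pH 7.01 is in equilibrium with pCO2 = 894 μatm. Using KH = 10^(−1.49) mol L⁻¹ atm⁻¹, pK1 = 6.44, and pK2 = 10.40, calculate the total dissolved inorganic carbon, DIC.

DIC = 0.136 mmol/L

[CO2*] = KH · pCO2 = 10^(−1.49) × 894×10^-6 = 2.893×10^-5 mol/L
α₀ = 1/(1 + K1/[H⁺] + K1K2/[H⁺]²) = 1/(1 + 10^+0.57 + 10^-2.82) = 0.2120
DIC = [CO2*]/α₀ = 2.893×10^-5 / 0.2120 = 0.136 mmol/L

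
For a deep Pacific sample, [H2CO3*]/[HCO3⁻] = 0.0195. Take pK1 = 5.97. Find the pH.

From K1 = [H⁺][HCO3⁻]/[H2CO3*]:  pH = pK1 − log₁₀([H2CO3*]/[HCO3⁻])
log₁₀(0.0195) = -1.710
pH = 5.97 − (-1.710) = 7.68

pH = 7.68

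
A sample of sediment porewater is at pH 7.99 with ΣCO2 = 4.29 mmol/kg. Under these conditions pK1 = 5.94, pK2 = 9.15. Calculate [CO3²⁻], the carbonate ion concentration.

α₂ = 1 / (1 + [H⁺]/K2 + [H⁺]²/(K1K2)) = 1 / (1 + 10^+1.16 + 10^-0.89)
   = 1 / (1 + 14.454 + 0.12882) = 1/15.583 = 0.06417
[CO3²⁻] = α₂ × DIC = 0.06417 × 4.29 = 0.275 mmol/kg

[CO3²⁻] = 0.275 mmol/kg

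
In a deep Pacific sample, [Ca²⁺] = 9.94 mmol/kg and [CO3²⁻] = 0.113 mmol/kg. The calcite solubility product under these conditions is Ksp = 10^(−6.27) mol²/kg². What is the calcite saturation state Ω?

Ksp = 10^(−6.27) = 5.370×10^-7
Ω = [Ca²⁺][CO3²⁻]/Ksp = (9.94×10^-3)(0.113×10^-3) / 5.370×10^-7 = 2.09

Ω = 2.09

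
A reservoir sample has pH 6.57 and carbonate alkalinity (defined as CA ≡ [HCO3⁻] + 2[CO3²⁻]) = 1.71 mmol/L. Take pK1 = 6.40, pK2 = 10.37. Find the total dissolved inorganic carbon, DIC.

DIC = 2.87 mmol/L

CA = [HCO3⁻] + 2[CO3²⁻] = (α₁ + 2α₂)·DIC
At pH 6.57: [H⁺]/K1 = 10^-0.17 = 0.67608, K2/[H⁺] = 10^-3.80 = 0.00015849
α₁ = 1/(1 + 0.67608 + 0.00015849) = 1/1.6762 = 0.5966; α₂ = α₁·K2/[H⁺] = 9.455×10^-5
α₁ + 2α₂ = 0.5968
DIC = CA / (α₁ + 2α₂) = 1.71 / 0.5968 = 2.87 mmol/L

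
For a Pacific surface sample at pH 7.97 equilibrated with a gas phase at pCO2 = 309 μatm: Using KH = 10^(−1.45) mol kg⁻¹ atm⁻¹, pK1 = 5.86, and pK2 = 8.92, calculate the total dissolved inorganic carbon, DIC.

[CO2*] = KH · pCO2 = 10^(−1.45) × 309×10^-6 = 1.096×10^-5 mol/kg
α₀ = 1/(1 + K1/[H⁺] + K1K2/[H⁺]²) = 1/(1 + 10^+2.11 + 10^+1.16) = 0.006931
DIC = [CO2*]/α₀ = 1.096×10^-5 / 0.006931 = 1.58 mmol/kg

DIC = 1.58 mmol/kg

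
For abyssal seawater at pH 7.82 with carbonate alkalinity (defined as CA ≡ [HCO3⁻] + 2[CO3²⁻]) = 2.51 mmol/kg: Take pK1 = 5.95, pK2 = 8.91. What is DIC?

DIC = 2.36 mmol/kg

CA = [HCO3⁻] + 2[CO3²⁻] = (α₁ + 2α₂)·DIC
At pH 7.82: [H⁺]/K1 = 10^-1.87 = 0.013490, K2/[H⁺] = 10^-1.09 = 0.081283
α₁ = 1/(1 + 0.013490 + 0.081283) = 1/1.0948 = 0.9134; α₂ = α₁·K2/[H⁺] = 0.07425
α₁ + 2α₂ = 1.0619
DIC = CA / (α₁ + 2α₂) = 2.51 / 1.0619 = 2.36 mmol/kg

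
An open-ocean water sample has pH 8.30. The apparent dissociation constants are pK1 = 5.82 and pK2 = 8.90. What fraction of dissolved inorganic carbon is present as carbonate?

α₂ = 1 / (1 + [H⁺]/K2 + [H⁺]²/(K1K2)) = 1 / (1 + 10^+0.60 + 10^-1.88)
   = 1 / (1 + 3.9811 + 0.013183) = 1/4.9943 = 0.2002

α₂ = 0.200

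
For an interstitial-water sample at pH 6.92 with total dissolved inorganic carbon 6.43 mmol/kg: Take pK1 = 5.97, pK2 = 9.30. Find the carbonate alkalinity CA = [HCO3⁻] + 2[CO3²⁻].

CA = [HCO3⁻] + 2[CO3²⁻] = (α₁ + 2α₂)·DIC
At pH 6.92: [H⁺]/K1 = 10^-0.95 = 0.11220, K2/[H⁺] = 10^-2.38 = 0.0041687
α₁ = 1/(1 + 0.11220 + 0.0041687) = 1/1.1164 = 0.8958; α₂ = α₁·K2/[H⁺] = 0.003734
α₁ + 2α₂ = 0.9032
CA = 0.9032 × 6.43 = 5.81 mmol/kg

CA = 5.81 mmol/kg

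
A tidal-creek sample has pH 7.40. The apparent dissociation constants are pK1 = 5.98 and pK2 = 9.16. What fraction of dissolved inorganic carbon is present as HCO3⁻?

α₁ = 0.948

α₁ = 1 / (1 + [H⁺]/K1 + K2/[H⁺]) = 1 / (1 + 10^-1.42 + 10^-1.76)
   = 1 / (1 + 0.038019 + 0.017378) = 1/1.0554 = 0.9475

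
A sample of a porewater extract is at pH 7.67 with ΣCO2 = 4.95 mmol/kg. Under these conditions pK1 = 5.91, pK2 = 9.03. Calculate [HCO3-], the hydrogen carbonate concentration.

[HCO3⁻] = 4.67 mmol/kg

α₁ = 1 / (1 + [H⁺]/K1 + K2/[H⁺]) = 1 / (1 + 10^-1.76 + 10^-1.36)
   = 1 / (1 + 0.017378 + 0.043652) = 1/1.0610 = 0.9425
[HCO3⁻] = α₁ × DIC = 0.9425 × 4.95 = 4.67 mmol/kg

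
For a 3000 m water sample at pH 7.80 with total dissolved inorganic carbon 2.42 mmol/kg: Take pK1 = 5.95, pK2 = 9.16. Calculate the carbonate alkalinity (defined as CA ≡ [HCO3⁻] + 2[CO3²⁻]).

CA = 2.49 mmol/kg

CA = [HCO3⁻] + 2[CO3²⁻] = (α₁ + 2α₂)·DIC
At pH 7.80: [H⁺]/K1 = 10^-1.85 = 0.014125, K2/[H⁺] = 10^-1.36 = 0.043652
α₁ = 1/(1 + 0.014125 + 0.043652) = 1/1.0578 = 0.9454; α₂ = α₁·K2/[H⁺] = 0.04127
α₁ + 2α₂ = 1.0279
CA = 1.0279 × 2.42 = 2.49 mmol/kg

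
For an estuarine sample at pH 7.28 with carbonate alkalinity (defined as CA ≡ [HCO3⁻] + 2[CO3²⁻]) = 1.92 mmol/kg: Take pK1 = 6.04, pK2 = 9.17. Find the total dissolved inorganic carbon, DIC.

DIC = 2.00 mmol/kg

CA = [HCO3⁻] + 2[CO3²⁻] = (α₁ + 2α₂)·DIC
At pH 7.28: [H⁺]/K1 = 10^-1.24 = 0.057544, K2/[H⁺] = 10^-1.89 = 0.012882
α₁ = 1/(1 + 0.057544 + 0.012882) = 1/1.0704 = 0.9342; α₂ = α₁·K2/[H⁺] = 0.01203
α₁ + 2α₂ = 0.9583
DIC = CA / (α₁ + 2α₂) = 1.92 / 0.9583 = 2.00 mmol/kg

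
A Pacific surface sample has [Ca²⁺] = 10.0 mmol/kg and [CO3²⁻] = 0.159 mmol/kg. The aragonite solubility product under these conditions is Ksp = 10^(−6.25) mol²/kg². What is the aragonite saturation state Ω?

Ω = 2.83

Ksp = 10^(−6.25) = 5.623×10^-7
Ω = [Ca²⁺][CO3²⁻]/Ksp = (10.0×10^-3)(0.159×10^-3) / 5.623×10^-7 = 2.83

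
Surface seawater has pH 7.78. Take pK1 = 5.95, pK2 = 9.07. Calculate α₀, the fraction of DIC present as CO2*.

α₀ = 1 / (1 + K1/[H⁺] + K1K2/[H⁺]²) = 1 / (1 + 10^+1.83 + 10^+0.54)
   = 1 / (1 + 67.608 + 3.4674) = 1/72.076 = 0.01387

α₀ = 0.0139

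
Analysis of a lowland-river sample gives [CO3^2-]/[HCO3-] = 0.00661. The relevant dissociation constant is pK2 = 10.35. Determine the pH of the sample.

pH = 8.17

From K2 = [H⁺][CO3^2-]/[HCO3-]:  pH = pK2 + log₁₀([CO3^2-]/[HCO3-])
log₁₀(0.00661) = -2.180
pH = 10.35 + (-2.180) = 8.17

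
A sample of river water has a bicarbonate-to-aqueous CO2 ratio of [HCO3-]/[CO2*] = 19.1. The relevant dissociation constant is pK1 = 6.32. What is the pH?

From K1 = [H⁺][HCO3-]/[CO2*]:  pH = pK1 + log₁₀([HCO3-]/[CO2*])
log₁₀(19.1) = +1.281
pH = 6.32 + (+1.281) = 7.60

pH = 7.60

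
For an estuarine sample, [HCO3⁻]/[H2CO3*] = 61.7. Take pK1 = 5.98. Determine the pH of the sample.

From K1 = [H⁺][HCO3⁻]/[H2CO3*]:  pH = pK1 + log₁₀([HCO3⁻]/[H2CO3*])
log₁₀(61.7) = +1.790
pH = 5.98 + (+1.790) = 7.77

pH = 7.77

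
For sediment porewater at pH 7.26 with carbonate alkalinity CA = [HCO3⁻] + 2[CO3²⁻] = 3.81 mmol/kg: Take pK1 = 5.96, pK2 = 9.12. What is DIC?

CA = [HCO3⁻] + 2[CO3²⁻] = (α₁ + 2α₂)·DIC
At pH 7.26: [H⁺]/K1 = 10^-1.30 = 0.050119, K2/[H⁺] = 10^-1.86 = 0.013804
α₁ = 1/(1 + 0.050119 + 0.013804) = 1/1.0639 = 0.9399; α₂ = α₁·K2/[H⁺] = 0.01297
α₁ + 2α₂ = 0.9659
DIC = CA / (α₁ + 2α₂) = 3.81 / 0.9659 = 3.94 mmol/kg

DIC = 3.94 mmol/kg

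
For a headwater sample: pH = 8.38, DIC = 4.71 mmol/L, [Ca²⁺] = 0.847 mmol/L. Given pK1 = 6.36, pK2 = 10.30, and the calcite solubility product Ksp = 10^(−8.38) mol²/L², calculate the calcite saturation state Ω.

α₂ = 1 / (1 + [H⁺]/K2 + [H⁺]²/(K1K2)) = 1 / (1 + 10^+1.92 + 10^-0.10)
   = 1 / (1 + 83.176 + 0.79433) = 1/84.971 = 0.01177
[CO3²⁻] = α₂ × DIC = 0.01177 × 4.71 = 0.05543 mmol/L
Ksp = 10^(−8.38) = 4.169×10^-9
Ω = [Ca²⁺][CO3²⁻]/Ksp = (0.847×10^-3)(5.543×10^-5) / 4.169×10^-9 = 11.3

Ω = 11.3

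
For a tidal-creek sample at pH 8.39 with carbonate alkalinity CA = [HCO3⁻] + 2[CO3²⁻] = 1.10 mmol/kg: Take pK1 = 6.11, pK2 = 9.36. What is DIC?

DIC = 1.01 mmol/kg

CA = [HCO3⁻] + 2[CO3²⁻] = (α₁ + 2α₂)·DIC
At pH 8.39: [H⁺]/K1 = 10^-2.28 = 0.0052481, K2/[H⁺] = 10^-0.97 = 0.10715
α₁ = 1/(1 + 0.0052481 + 0.10715) = 1/1.1124 = 0.8990; α₂ = α₁·K2/[H⁺] = 0.09633
α₁ + 2α₂ = 1.0916
DIC = CA / (α₁ + 2α₂) = 1.10 / 1.0916 = 1.01 mmol/kg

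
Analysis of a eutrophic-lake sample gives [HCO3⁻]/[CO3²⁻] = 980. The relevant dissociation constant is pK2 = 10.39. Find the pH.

pH = 7.40

From K2 = [H⁺][CO3²⁻]/[HCO3⁻]:  pH = pK2 − log₁₀([HCO3⁻]/[CO3²⁻])
log₁₀(980) = +2.991
pH = 10.39 − (+2.991) = 7.40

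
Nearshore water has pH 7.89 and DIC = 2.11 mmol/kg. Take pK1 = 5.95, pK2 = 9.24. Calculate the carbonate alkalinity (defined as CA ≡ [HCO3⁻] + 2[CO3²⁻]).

CA = 2.18 mmol/kg

CA = [HCO3⁻] + 2[CO3²⁻] = (α₁ + 2α₂)·DIC
At pH 7.89: [H⁺]/K1 = 10^-1.94 = 0.011482, K2/[H⁺] = 10^-1.35 = 0.044668
α₁ = 1/(1 + 0.011482 + 0.044668) = 1/1.0561 = 0.9468; α₂ = α₁·K2/[H⁺] = 0.04229
α₁ + 2α₂ = 1.0314
CA = 1.0314 × 2.11 = 2.18 mmol/kg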